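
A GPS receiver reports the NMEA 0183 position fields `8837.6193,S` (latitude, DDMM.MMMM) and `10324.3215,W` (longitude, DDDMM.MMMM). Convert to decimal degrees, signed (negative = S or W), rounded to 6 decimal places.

-88.626988, -103.405358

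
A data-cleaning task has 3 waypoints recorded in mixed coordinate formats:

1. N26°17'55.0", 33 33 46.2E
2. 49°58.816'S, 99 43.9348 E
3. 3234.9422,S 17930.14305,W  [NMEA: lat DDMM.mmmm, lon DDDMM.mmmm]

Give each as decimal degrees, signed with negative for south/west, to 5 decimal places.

1. 26.29861, 33.56283
2. -49.98027, 99.73225
3. -32.58237, -179.50238

Point 1:
  Lat: 17′ + 55″ = 17.91667′; 26 + 17.91667/60 = 26.298611
  N → positive
  λ: 33′ + 46.2″ = 33.77000′; 33 + 33.77000/60 = 33.562833
  E ⇒ keep positive
Point 2:
  Lat: 49 + 58.816/60 = 49.980267
  S ⇒ negate
  λ: 43.9348′ = 0.732247°; total 99.732247
  E ⇒ keep positive
Point 3:
  φ: degrees = first 2 digits = 32, minutes = 34.9422; 32 + 34.9422/60 = 32.582370
  hemisphere S, so the sign is −
  Longitude: degrees = first 3 digits = 179, minutes = 30.14305; 179 + 30.14305/60 = 179.502384
  W ⇒ negate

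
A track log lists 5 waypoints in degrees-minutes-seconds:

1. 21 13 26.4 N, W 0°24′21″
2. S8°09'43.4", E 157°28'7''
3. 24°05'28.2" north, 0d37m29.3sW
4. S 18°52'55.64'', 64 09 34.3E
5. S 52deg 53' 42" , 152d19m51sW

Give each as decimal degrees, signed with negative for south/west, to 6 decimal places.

1. 21.224000, -0.405833
2. -8.162056, 157.468611
3. 24.091167, -0.624806
4. -18.882122, 64.159528
5. -52.895000, -152.330833

Point 1:
  Lat: 21 + 13/60 + 26.4/3600 = 21.2240000
  N ⇒ keep positive
  Longitude: 24′ + 21″ = 24.35000′; 0 + 24.35000/60 = 0.4058333
  W ⇒ negate
Point 2:
  Lat: 8 + 9/60 + 43.4/3600 = 8.1620556
  S → negative
  Lon: 157 + 28/60 + 7/3600 = 157.4686111
  E ⇒ keep positive
Point 3:
  Latitude: 24° + 5/60 + 28.2/3600 = 24 + 0.083333 + 0.007833 = 24.0911667
  N → positive
  Longitude: 37′ + 29.3″ = 37.48833′; 0 + 37.48833/60 = 0.6248056
  W → negative
Point 4:
  Lat: 18° + 52/60 + 55.64/3600 = 18 + 0.866667 + 0.015456 = 18.8821222
  hemisphere S, so the sign is −
  Lon: 64 + 9/60 + 34.3/3600 = 64.1595278
  E → positive
Point 5:
  φ: 52 + 53/60 + 42/3600 = 52.8950000
  hemisphere S, so the sign is −
  Longitude: 152 + 19/60 + 51/3600 = 152.3308333
  W → negative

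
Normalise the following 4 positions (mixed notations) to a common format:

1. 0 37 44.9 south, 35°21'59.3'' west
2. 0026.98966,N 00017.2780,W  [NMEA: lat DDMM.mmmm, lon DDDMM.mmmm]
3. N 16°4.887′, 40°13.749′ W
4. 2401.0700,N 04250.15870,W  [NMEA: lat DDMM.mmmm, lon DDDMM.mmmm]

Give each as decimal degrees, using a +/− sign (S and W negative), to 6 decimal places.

1. -0.629139, -35.366472
2. 0.449828, -0.287967
3. 16.081450, -40.229150
4. 24.017833, -42.835978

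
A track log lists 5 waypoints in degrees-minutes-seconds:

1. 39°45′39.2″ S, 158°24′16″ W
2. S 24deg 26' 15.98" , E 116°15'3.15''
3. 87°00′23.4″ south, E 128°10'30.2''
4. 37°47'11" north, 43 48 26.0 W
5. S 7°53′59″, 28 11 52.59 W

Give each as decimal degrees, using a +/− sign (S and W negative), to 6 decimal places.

1. -39.760889, -158.404444
2. -24.437772, 116.250875
3. -87.006500, 128.175056
4. 37.786389, -43.807222
5. -7.899722, -28.197942

Point 1:
  Latitude: 39° + 45/60 + 39.2/3600 = 39 + 0.750000 + 0.010889 = 39.7608889
  hemisphere S, so the sign is −
  Longitude: 24′ + 16″ = 24.26667′; 158 + 24.26667/60 = 158.4044444
  hemisphere W, so the sign is −
Point 2:
  φ: 26′ + 15.98″ = 26.26633′; 24 + 26.26633/60 = 24.4377722
  S → negative
  Lon: 116° + 15/60 + 3.15/3600 = 116 + 0.250000 + 0.000875 = 116.2508750
  E → positive
Point 3:
  Lat: 87° + 0/60 + 23.4/3600 = 87 + 0.000000 + 0.006500 = 87.0065000
  S ⇒ negate
  Lon: 10′ + 30.2″ = 10.50333′; 128 + 10.50333/60 = 128.1750556
  E ⇒ keep positive
Point 4:
  Latitude: 37° + 47/60 + 11/3600 = 37 + 0.783333 + 0.003056 = 37.7863889
  N ⇒ keep positive
  λ: 43 + 48/60 + 26/3600 = 43.8072222
  W ⇒ negate
Point 5:
  φ: 53′ + 59″ = 53.98333′; 7 + 53.98333/60 = 7.8997222
  S ⇒ negate
  Lon: 28 + 11/60 + 52.59/3600 = 28.1979417
  W → negative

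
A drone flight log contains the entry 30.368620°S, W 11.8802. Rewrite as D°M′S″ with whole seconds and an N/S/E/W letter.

30°22′7″ S, 11°52′49″ W

φ: 0.368620 × 60 = 22.11720′ → 22′, remainder × 60 = 7.03″
Lon: 0.880200° → 52.81200′; 0.81200 × 60 = 48.72″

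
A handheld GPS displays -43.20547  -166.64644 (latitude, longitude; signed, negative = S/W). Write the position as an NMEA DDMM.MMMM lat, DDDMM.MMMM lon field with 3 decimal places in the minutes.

Latitude is negative → S; |value| = 43.205470
φ: minutes = (43.205470 − 43) × 60 = 12.32820
Longitude is negative → W; |value| = 166.646440
Longitude: minutes = (166.646440 − 166) × 60 = 38.78640

4312.328,S / 16638.786,W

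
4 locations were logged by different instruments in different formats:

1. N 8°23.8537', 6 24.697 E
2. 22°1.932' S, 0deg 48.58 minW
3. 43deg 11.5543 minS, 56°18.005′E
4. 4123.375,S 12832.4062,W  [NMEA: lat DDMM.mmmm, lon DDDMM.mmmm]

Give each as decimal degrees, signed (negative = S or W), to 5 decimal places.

Point 1:
  Lat: 8 + 23.8537/60 = 8.397562
  N → positive
  λ: 6 + 24.697/60 = 6.411617
  E → positive
Point 2:
  Latitude: 22 + 1.932/60 = 22.032200
  hemisphere S, so the sign is −
  Lon: 48.58′ = 0.809667°; total 0.809667
  hemisphere W, so the sign is −
Point 3:
  φ: 43 + 11.5543/60 = 43.192572
  S ⇒ negate
  λ: 18.005′ = 0.300083°; total 56.300083
  E → positive
Point 4:
  φ: split at 2 digits → 41° and 23.375′; 41 + 23.375/60 = 41.389583
  S → negative
  Lon: split at 3 digits → 128° and 32.4062′; 128 + 32.4062/60 = 128.540103
  W ⇒ negate

1. 8.39756, 6.41162
2. -22.03220, -0.80967
3. -43.19257, 56.30008
4. -41.38958, -128.54010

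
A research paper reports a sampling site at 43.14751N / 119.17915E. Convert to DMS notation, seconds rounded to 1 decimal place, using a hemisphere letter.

43°08′51.0″ N, 119°10′44.9″ E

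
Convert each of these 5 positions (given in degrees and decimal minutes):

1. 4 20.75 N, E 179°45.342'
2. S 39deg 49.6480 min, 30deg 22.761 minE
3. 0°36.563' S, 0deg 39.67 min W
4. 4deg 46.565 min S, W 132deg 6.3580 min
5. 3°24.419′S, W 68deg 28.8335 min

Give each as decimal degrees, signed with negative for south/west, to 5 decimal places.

Point 1:
  Latitude: 20.75′ = 0.345833°; total 4.345833
  N → positive
  Longitude: 45.342′ = 0.755700°; total 179.755700
  E → positive
Point 2:
  Lat: 49.648′ = 0.827467°; total 39.827467
  hemisphere S, so the sign is −
  Lon: 22.761′ = 0.379350°; total 30.379350
  E → positive
Point 3:
  Lat: 0 + 36.563/60 = 0.609383
  S ⇒ negate
  λ: 39.67′ = 0.661167°; total 0.661167
  W ⇒ negate
Point 4:
  φ: 4 + 46.565/60 = 4.776083
  S ⇒ negate
  Longitude: 132 + 6.358/60 = 132.105967
  hemisphere W, so the sign is −
Point 5:
  φ: 3 + 24.419/60 = 3.406983
  hemisphere S, so the sign is −
  Lon: 68 + 28.8335/60 = 68.480558
  W → negative

1. 4.34583, 179.75570
2. -39.82747, 30.37935
3. -0.60938, -0.66117
4. -4.77608, -132.10597
5. -3.40698, -68.48056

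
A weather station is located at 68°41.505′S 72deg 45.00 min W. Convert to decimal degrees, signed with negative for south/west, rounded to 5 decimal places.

Lat: 68 + 41.505/60 = 68.691750
hemisphere S, so the sign is −
Lon: 72 + 45/60 = 72.750000
W → negative

-68.69175, -72.75000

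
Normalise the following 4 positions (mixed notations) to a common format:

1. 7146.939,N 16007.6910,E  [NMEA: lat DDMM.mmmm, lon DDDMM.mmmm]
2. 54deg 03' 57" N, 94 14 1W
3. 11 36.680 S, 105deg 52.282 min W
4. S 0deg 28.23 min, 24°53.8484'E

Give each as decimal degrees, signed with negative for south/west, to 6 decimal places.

Point 1:
  Latitude: degrees = first 2 digits = 71, minutes = 46.939; 71 + 46.939/60 = 71.7823167
  N → positive
  Longitude: degrees = first 3 digits = 160, minutes = 7.691; 160 + 7.691/60 = 160.1281833
  E ⇒ keep positive
Point 2:
  Latitude: 54° + 3/60 + 57/3600 = 54 + 0.050000 + 0.015833 = 54.0658333
  N ⇒ keep positive
  Lon: 94° + 14/60 + 1/3600 = 94 + 0.233333 + 0.000278 = 94.2336111
  hemisphere W, so the sign is −
Point 3:
  Lat: 11 + 36.68/60 = 11.6113333
  hemisphere S, so the sign is −
  λ: 52.282′ = 0.871367°; total 105.8713667
  W → negative
Point 4:
  Lat: 0 + 28.23/60 = 0.4705000
  S ⇒ negate
  Longitude: 53.8484′ = 0.897473°; total 24.8974733
  E → positive

1. 71.782317, 160.128183
2. 54.065833, -94.233611
3. -11.611333, -105.871367
4. -0.470500, 24.897473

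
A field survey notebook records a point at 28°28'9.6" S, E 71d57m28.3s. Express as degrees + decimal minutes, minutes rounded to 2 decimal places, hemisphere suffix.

28° 28.16′ S, 71° 57.47′ E

Lat: seconds/60 = 0.16000; minutes = 28 + 0.16000 = 28.1600
Longitude: seconds/60 = 0.47167; minutes = 57 + 0.47167 = 57.4717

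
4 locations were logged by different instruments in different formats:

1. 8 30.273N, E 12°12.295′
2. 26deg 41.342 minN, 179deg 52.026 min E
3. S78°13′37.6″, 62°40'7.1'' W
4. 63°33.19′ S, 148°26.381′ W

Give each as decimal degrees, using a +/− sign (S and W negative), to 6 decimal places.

1. 8.504550, 12.204917
2. 26.689033, 179.867100
3. -78.227111, -62.668639
4. -63.553167, -148.439683

Point 1:
  Latitude: 8 + 30.273/60 = 8.5045500
  N ⇒ keep positive
  Longitude: 12.295′ = 0.204917°; total 12.2049167
  E ⇒ keep positive
Point 2:
  Latitude: 41.342′ = 0.689033°; total 26.6890333
  N ⇒ keep positive
  Longitude: 52.026′ = 0.867100°; total 179.8671000
  E → positive
Point 3:
  Lat: 78° + 13/60 + 37.6/3600 = 78 + 0.216667 + 0.010444 = 78.2271111
  S → negative
  λ: 62 + 40/60 + 7.1/3600 = 62.6686389
  W → negative
Point 4:
  Latitude: 33.19′ = 0.553167°; total 63.5531667
  hemisphere S, so the sign is −
  Lon: 148 + 26.381/60 = 148.4396833
  hemisphere W, so the sign is −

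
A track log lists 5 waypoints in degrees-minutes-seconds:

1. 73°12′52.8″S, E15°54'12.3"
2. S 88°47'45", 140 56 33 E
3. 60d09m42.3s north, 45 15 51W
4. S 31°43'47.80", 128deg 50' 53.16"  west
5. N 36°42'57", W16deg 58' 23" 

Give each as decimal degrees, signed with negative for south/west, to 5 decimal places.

Point 1:
  Latitude: 12′ + 52.8″ = 12.88000′; 73 + 12.88000/60 = 73.214667
  S ⇒ negate
  λ: 15 + 54/60 + 12.3/3600 = 15.903417
  E ⇒ keep positive
Point 2:
  Lat: 88 + 47/60 + 45/3600 = 88.795833
  S → negative
  λ: 140 + 56/60 + 33/3600 = 140.942500
  E → positive
Point 3:
  φ: 60° + 9/60 + 42.3/3600 = 60 + 0.150000 + 0.011750 = 60.161750
  N ⇒ keep positive
  Lon: 45° + 15/60 + 51/3600 = 45 + 0.250000 + 0.014167 = 45.264167
  W → negative
Point 4:
  φ: 43′ + 47.8″ = 43.79667′; 31 + 43.79667/60 = 31.729944
  S → negative
  λ: 128° + 50/60 + 53.16/3600 = 128 + 0.833333 + 0.014767 = 128.848100
  W → negative
Point 5:
  Lat: 36° + 42/60 + 57/3600 = 36 + 0.700000 + 0.015833 = 36.715833
  N ⇒ keep positive
  Longitude: 58′ + 23″ = 58.38333′; 16 + 58.38333/60 = 16.973056
  W → negative

1. -73.21467, 15.90342
2. -88.79583, 140.94250
3. 60.16175, -45.26417
4. -31.72994, -128.84810
5. 36.71583, -16.97306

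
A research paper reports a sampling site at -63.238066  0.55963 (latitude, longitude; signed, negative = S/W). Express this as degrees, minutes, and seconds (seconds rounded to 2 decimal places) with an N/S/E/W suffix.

Latitude is negative → S; |value| = 63.238066
φ: 0.238066 × 60 = 14.28396′ → 14′, remainder × 60 = 17.0376″
Lon: whole degrees 0; 33.57780′ → 33′ and 34.6680″

63°14′17.04″ S, 0°33′34.67″ E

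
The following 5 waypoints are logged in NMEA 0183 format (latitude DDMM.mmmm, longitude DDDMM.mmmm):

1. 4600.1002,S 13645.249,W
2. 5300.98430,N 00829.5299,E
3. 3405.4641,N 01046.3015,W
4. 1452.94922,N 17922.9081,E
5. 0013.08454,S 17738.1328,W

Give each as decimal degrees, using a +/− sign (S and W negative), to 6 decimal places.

Point 1:
  φ: split at 2 digits → 46° and 0.1002′; 46 + 0.1002/60 = 46.0016700
  hemisphere S, so the sign is −
  Longitude: split at 3 digits → 136° and 45.249′; 136 + 45.249/60 = 136.7541500
  W ⇒ negate
Point 2:
  φ: split at 2 digits → 53° and 0.9843′; 53 + 0.9843/60 = 53.0164050
  N ⇒ keep positive
  Longitude: split at 3 digits → 008° and 29.5299′; 8 + 29.5299/60 = 8.4921650
  E ⇒ keep positive
Point 3:
  φ: split at 2 digits → 34° and 5.4641′; 34 + 5.4641/60 = 34.0910683
  N → positive
  λ: degrees = first 3 digits = 10, minutes = 46.3015; 10 + 46.3015/60 = 10.7716917
  W → negative
Point 4:
  Latitude: degrees = first 2 digits = 14, minutes = 52.94922; 14 + 52.94922/60 = 14.8824870
  N ⇒ keep positive
  Longitude: split at 3 digits → 179° and 22.9081′; 179 + 22.9081/60 = 179.3818017
  E ⇒ keep positive
Point 5:
  Lat: split at 2 digits → 00° and 13.08454′; 0 + 13.08454/60 = 0.2180757
  hemisphere S, so the sign is −
  λ: degrees = first 3 digits = 177, minutes = 38.1328; 177 + 38.1328/60 = 177.6355467
  hemisphere W, so the sign is −

1. -46.001670, -136.754150
2. 53.016405, 8.492165
3. 34.091068, -10.771692
4. 14.882487, 179.381802
5. -0.218076, -177.635547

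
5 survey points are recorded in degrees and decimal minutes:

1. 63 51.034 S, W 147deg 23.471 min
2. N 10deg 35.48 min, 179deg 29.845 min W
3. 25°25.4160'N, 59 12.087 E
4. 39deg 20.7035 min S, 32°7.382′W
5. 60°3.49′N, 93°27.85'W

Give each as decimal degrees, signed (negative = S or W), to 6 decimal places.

1. -63.850567, -147.391183
2. 10.591333, -179.497417
3. 25.423600, 59.201450
4. -39.345058, -32.123033
5. 60.058167, -93.464167

Point 1:
  Latitude: 63 + 51.034/60 = 63.8505667
  hemisphere S, so the sign is −
  Lon: 23.471′ = 0.391183°; total 147.3911833
  W ⇒ negate
Point 2:
  φ: 35.48′ = 0.591333°; total 10.5913333
  N → positive
  Longitude: 179 + 29.845/60 = 179.4974167
  W → negative
Point 3:
  Latitude: 25.416′ = 0.423600°; total 25.4236000
  N → positive
  λ: 59 + 12.087/60 = 59.2014500
  E ⇒ keep positive
Point 4:
  Latitude: 20.7035′ = 0.345058°; total 39.3450583
  S ⇒ negate
  Longitude: 7.382′ = 0.123033°; total 32.1230333
  W → negative
Point 5:
  Lat: 60 + 3.49/60 = 60.0581667
  N ⇒ keep positive
  Lon: 93 + 27.85/60 = 93.4641667
  hemisphere W, so the sign is −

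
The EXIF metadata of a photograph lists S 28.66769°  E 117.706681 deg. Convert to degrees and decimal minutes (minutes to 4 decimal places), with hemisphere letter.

28° 40.0614′ S, 117° 42.4009′ E

Latitude: 28° + 0.667690 × 60 = 28° 40.061400′
Longitude: fractional part 0.706681 → 42.400860 minutes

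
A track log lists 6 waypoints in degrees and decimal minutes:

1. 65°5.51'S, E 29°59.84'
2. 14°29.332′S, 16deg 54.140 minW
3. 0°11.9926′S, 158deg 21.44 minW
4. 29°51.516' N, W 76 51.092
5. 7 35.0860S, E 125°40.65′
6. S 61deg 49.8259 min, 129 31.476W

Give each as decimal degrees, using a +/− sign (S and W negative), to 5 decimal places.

1. -65.09183, 29.99733
2. -14.48887, -16.90233
3. -0.19988, -158.35733
4. 29.85860, -76.85153
5. -7.58477, 125.67750
6. -61.83043, -129.52460

Point 1:
  φ: 65 + 5.51/60 = 65.091833
  hemisphere S, so the sign is −
  λ: 59.84′ = 0.997333°; total 29.997333
  E ⇒ keep positive
Point 2:
  φ: 29.332′ = 0.488867°; total 14.488867
  S → negative
  Lon: 54.14′ = 0.902333°; total 16.902333
  W → negative
Point 3:
  Lat: 0 + 11.9926/60 = 0.199877
  S → negative
  Longitude: 158 + 21.44/60 = 158.357333
  hemisphere W, so the sign is −
Point 4:
  Latitude: 29 + 51.516/60 = 29.858600
  N ⇒ keep positive
  Lon: 76 + 51.092/60 = 76.851533
  W → negative
Point 5:
  Lat: 7 + 35.086/60 = 7.584767
  hemisphere S, so the sign is −
  λ: 125 + 40.65/60 = 125.677500
  E → positive
Point 6:
  Latitude: 61 + 49.8259/60 = 61.830432
  S ⇒ negate
  Lon: 31.476′ = 0.524600°; total 129.524600
  hemisphere W, so the sign is −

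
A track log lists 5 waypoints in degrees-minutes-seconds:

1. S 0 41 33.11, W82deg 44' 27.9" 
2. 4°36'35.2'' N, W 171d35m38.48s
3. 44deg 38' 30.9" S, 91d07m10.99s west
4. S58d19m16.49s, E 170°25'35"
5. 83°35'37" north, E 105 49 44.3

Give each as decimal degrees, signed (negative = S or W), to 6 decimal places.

1. -0.692531, -82.741083
2. 4.609778, -171.594022
3. -44.641917, -91.119719
4. -58.321247, 170.426389
5. 83.593611, 105.828972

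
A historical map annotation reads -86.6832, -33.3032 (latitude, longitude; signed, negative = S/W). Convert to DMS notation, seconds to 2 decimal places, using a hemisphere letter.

86°40′59.52″ S, 33°18′11.52″ W

Latitude is negative → S; |value| = 86.683200
Lat: 0.683200° → 40.99200′; 0.99200 × 60 = 59.5200″
Longitude is negative → W; |value| = 33.303200
λ: 0.303200° → 18.19200′; 0.19200 × 60 = 11.5200″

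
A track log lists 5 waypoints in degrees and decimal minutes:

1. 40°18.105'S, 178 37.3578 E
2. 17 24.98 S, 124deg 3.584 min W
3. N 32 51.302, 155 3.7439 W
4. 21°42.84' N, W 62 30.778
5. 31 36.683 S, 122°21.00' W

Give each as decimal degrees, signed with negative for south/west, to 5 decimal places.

Point 1:
  Latitude: 40 + 18.105/60 = 40.301750
  S ⇒ negate
  Longitude: 178 + 37.3578/60 = 178.622630
  E → positive
Point 2:
  φ: 17 + 24.98/60 = 17.416333
  S ⇒ negate
  λ: 124 + 3.584/60 = 124.059733
  W → negative
Point 3:
  φ: 32 + 51.302/60 = 32.855033
  N → positive
  Longitude: 3.7439′ = 0.062398°; total 155.062398
  hemisphere W, so the sign is −
Point 4:
  φ: 21 + 42.84/60 = 21.714000
  N → positive
  Longitude: 62 + 30.778/60 = 62.512967
  W ⇒ negate
Point 5:
  φ: 31 + 36.683/60 = 31.611383
  hemisphere S, so the sign is −
  λ: 21′ = 0.350000°; total 122.350000
  W → negative

1. -40.30175, 178.62263
2. -17.41633, -124.05973
3. 32.85503, -155.06240
4. 21.71400, -62.51297
5. -31.61138, -122.35000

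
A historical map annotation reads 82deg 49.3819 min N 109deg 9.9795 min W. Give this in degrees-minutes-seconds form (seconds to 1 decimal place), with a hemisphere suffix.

82°49′22.9″ N, 109°09′58.8″ W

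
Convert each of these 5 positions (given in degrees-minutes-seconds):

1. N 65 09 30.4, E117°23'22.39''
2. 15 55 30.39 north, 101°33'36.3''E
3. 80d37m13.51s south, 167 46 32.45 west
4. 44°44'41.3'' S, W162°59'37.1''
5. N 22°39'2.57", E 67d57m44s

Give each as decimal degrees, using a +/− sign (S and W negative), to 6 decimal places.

1. 65.158444, 117.389553
2. 15.925108, 101.560083
3. -80.620419, -167.775681
4. -44.744806, -162.993639
5. 22.650714, 67.962222

Point 1:
  Latitude: 65 + 9/60 + 30.4/3600 = 65.1584444
  N ⇒ keep positive
  λ: 23′ + 22.39″ = 23.37317′; 117 + 23.37317/60 = 117.3895528
  E → positive
Point 2:
  Latitude: 55′ + 30.39″ = 55.50650′; 15 + 55.50650/60 = 15.9251083
  N ⇒ keep positive
  Lon: 33′ + 36.3″ = 33.60500′; 101 + 33.60500/60 = 101.5600833
  E → positive
Point 3:
  Latitude: 37′ + 13.51″ = 37.22517′; 80 + 37.22517/60 = 80.6204194
  hemisphere S, so the sign is −
  Lon: 167 + 46/60 + 32.45/3600 = 167.7756806
  W ⇒ negate
Point 4:
  Latitude: 44 + 44/60 + 41.3/3600 = 44.7448056
  S → negative
  Lon: 162 + 59/60 + 37.1/3600 = 162.9936389
  hemisphere W, so the sign is −
Point 5:
  Latitude: 22° + 39/60 + 2.57/3600 = 22 + 0.650000 + 0.000714 = 22.6507139
  N → positive
  Lon: 57′ + 44″ = 57.73333′; 67 + 57.73333/60 = 67.9622222
  E ⇒ keep positive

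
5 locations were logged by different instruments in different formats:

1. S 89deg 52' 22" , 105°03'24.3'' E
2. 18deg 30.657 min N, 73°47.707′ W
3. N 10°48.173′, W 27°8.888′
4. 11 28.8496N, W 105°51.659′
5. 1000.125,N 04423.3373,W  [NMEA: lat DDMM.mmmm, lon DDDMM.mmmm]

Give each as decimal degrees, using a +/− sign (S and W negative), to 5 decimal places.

1. -89.87278, 105.05675
2. 18.51095, -73.79512
3. 10.80288, -27.14813
4. 11.48083, -105.86098
5. 10.00208, -44.38896

Point 1:
  Lat: 52′ + 22″ = 52.36667′; 89 + 52.36667/60 = 89.872778
  hemisphere S, so the sign is −
  λ: 105° + 3/60 + 24.3/3600 = 105 + 0.050000 + 0.006750 = 105.056750
  E → positive
Point 2:
  Lat: 30.657′ = 0.510950°; total 18.510950
  N ⇒ keep positive
  Lon: 73 + 47.707/60 = 73.795117
  W → negative
Point 3:
  Lat: 10 + 48.173/60 = 10.802883
  N ⇒ keep positive
  λ: 8.888′ = 0.148133°; total 27.148133
  W → negative
Point 4:
  Latitude: 28.8496′ = 0.480827°; total 11.480827
  N → positive
  Longitude: 51.659′ = 0.860983°; total 105.860983
  W → negative
Point 5:
  Latitude: degrees = first 2 digits = 10, minutes = 0.125; 10 + 0.125/60 = 10.002083
  N → positive
  Longitude: degrees = first 3 digits = 44, minutes = 23.3373; 44 + 23.3373/60 = 44.388955
  W ⇒ negate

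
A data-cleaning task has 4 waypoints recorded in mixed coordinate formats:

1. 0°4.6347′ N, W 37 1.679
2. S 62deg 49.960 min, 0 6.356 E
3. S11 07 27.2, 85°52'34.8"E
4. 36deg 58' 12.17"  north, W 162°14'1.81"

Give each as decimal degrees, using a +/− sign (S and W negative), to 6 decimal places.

1. 0.077245, -37.027983
2. -62.832667, 0.105933
3. -11.124222, 85.876333
4. 36.970047, -162.233836

Point 1:
  Latitude: 0 + 4.6347/60 = 0.0772450
  N → positive
  Longitude: 1.679′ = 0.027983°; total 37.0279833
  W ⇒ negate
Point 2:
  Latitude: 62 + 49.96/60 = 62.8326667
  S → negative
  Lon: 0 + 6.356/60 = 0.1059333
  E → positive
Point 3:
  φ: 11 + 7/60 + 27.2/3600 = 11.1242222
  S → negative
  λ: 52′ + 34.8″ = 52.58000′; 85 + 52.58000/60 = 85.8763333
  E → positive
Point 4:
  Latitude: 36 + 58/60 + 12.17/3600 = 36.9700472
  N → positive
  Lon: 14′ + 1.81″ = 14.03017′; 162 + 14.03017/60 = 162.2338361
  W → negative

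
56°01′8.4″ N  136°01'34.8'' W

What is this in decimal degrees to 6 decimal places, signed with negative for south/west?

φ: 56 + 1/60 + 8.4/3600 = 56.0190000
N → positive
λ: 1′ + 34.8″ = 1.58000′; 136 + 1.58000/60 = 136.0263333
hemisphere W, so the sign is −

56.019000, -136.026333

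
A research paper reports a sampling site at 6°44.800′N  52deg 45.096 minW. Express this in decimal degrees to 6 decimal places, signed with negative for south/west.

6.746667, -52.751600

φ: 6 + 44.8/60 = 6.7466667
N ⇒ keep positive
λ: 45.096′ = 0.751600°; total 52.7516000
W ⇒ negate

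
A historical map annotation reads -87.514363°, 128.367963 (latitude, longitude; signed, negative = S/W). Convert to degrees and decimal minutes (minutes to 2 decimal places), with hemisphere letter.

Latitude is negative → S; |value| = 87.514363
φ: 87° + 0.514363 × 60 = 87° 30.8618′
Longitude: minutes = (128.367963 − 128) × 60 = 22.0778

87° 30.86′ S, 128° 22.08′ E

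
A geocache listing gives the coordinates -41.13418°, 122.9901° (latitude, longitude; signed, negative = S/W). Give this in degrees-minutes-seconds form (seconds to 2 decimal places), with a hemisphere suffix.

Latitude is negative → S; |value| = 41.134180
Latitude: whole degrees 41; 8.05080′ → 8′ and 3.0480″
λ: 0.990100° → 59.40600′; 0.40600 × 60 = 24.3600″

41°08′3.05″ S, 122°59′24.36″ E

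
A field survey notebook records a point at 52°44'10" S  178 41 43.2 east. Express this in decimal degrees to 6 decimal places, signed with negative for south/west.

Latitude: 44′ + 10″ = 44.16667′; 52 + 44.16667/60 = 52.7361111
S → negative
Lon: 41′ + 43.2″ = 41.72000′; 178 + 41.72000/60 = 178.6953333
E → positive

-52.736111, 178.695333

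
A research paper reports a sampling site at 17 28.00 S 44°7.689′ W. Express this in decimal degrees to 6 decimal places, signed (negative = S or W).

-17.466667, -44.128150

Lat: 28′ = 0.466667°; total 17.4666667
S ⇒ negate
λ: 44 + 7.689/60 = 44.1281500
hemisphere W, so the sign is −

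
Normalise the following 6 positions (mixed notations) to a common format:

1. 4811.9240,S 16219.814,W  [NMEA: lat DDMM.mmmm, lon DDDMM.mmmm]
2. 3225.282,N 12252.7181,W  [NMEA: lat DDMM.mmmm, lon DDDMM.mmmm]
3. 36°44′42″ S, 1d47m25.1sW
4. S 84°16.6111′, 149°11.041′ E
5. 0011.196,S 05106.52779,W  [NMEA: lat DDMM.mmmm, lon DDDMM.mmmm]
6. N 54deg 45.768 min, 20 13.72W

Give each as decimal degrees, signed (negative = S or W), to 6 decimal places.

1. -48.198733, -162.330233
2. 32.421367, -122.878635
3. -36.745000, -1.790306
4. -84.276852, 149.184017
5. -0.186600, -51.108797
6. 54.762800, -20.228667

Point 1:
  φ: degrees = first 2 digits = 48, minutes = 11.924; 48 + 11.924/60 = 48.1987333
  S → negative
  Longitude: degrees = first 3 digits = 162, minutes = 19.814; 162 + 19.814/60 = 162.3302333
  W → negative
Point 2:
  Lat: split at 2 digits → 32° and 25.282′; 32 + 25.282/60 = 32.4213667
  N ⇒ keep positive
  Lon: degrees = first 3 digits = 122, minutes = 52.7181; 122 + 52.7181/60 = 122.8786350
  hemisphere W, so the sign is −
Point 3:
  Lat: 36 + 44/60 + 42/3600 = 36.7450000
  S ⇒ negate
  Lon: 1° + 47/60 + 25.1/3600 = 1 + 0.783333 + 0.006972 = 1.7903056
  W ⇒ negate
Point 4:
  Lat: 84 + 16.6111/60 = 84.2768517
  S → negative
  Longitude: 149 + 11.041/60 = 149.1840167
  E ⇒ keep positive
Point 5:
  Latitude: degrees = first 2 digits = 0, minutes = 11.196; 0 + 11.196/60 = 0.1866000
  hemisphere S, so the sign is −
  Lon: degrees = first 3 digits = 51, minutes = 6.52779; 51 + 6.52779/60 = 51.1087965
  W ⇒ negate
Point 6:
  Lat: 54 + 45.768/60 = 54.7628000
  N ⇒ keep positive
  λ: 20 + 13.72/60 = 20.2286667
  hemisphere W, so the sign is −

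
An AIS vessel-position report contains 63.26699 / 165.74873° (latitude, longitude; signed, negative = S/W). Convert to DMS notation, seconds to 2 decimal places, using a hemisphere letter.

63°16′1.16″ N, 165°44′55.43″ E

φ: 0.266990 × 60 = 16.01940′ → 16′, remainder × 60 = 1.1640″
Lon: 0.748730 × 60 = 44.92380′ → 44′, remainder × 60 = 55.4280″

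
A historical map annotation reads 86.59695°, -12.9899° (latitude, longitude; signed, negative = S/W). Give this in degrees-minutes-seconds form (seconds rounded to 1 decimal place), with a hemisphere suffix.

86°35′49.0″ N, 12°59′23.6″ W

φ: whole degrees 86; 35.81700′ → 35′ and 49.020″
Longitude is negative → W; |value| = 12.989900
Lon: whole degrees 12; 59.39400′ → 59′ and 23.640″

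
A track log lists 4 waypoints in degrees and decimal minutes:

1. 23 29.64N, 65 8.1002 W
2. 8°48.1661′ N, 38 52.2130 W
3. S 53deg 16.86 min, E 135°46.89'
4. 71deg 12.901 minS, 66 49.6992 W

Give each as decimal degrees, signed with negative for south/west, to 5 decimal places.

Point 1:
  Lat: 23 + 29.64/60 = 23.494000
  N ⇒ keep positive
  Lon: 65 + 8.1002/60 = 65.135003
  W → negative
Point 2:
  Lat: 48.1661′ = 0.802768°; total 8.802768
  N → positive
  Lon: 52.213′ = 0.870217°; total 38.870217
  W ⇒ negate
Point 3:
  φ: 53 + 16.86/60 = 53.281000
  S ⇒ negate
  Lon: 135 + 46.89/60 = 135.781500
  E → positive
Point 4:
  φ: 12.901′ = 0.215017°; total 71.215017
  hemisphere S, so the sign is −
  λ: 66 + 49.6992/60 = 66.828320
  W ⇒ negate

1. 23.49400, -65.13500
2. 8.80277, -38.87022
3. -53.28100, 135.78150
4. -71.21502, -66.82832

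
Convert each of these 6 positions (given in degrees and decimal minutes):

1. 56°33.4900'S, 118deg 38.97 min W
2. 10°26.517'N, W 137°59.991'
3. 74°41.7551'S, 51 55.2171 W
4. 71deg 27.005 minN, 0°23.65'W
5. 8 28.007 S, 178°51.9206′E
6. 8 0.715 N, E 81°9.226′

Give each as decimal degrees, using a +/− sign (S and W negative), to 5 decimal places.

Point 1:
  φ: 56 + 33.49/60 = 56.558167
  S → negative
  λ: 118 + 38.97/60 = 118.649500
  W → negative
Point 2:
  Latitude: 26.517′ = 0.441950°; total 10.441950
  N → positive
  Longitude: 137 + 59.991/60 = 137.999850
  hemisphere W, so the sign is −
Point 3:
  Lat: 41.7551′ = 0.695918°; total 74.695918
  S ⇒ negate
  Lon: 51 + 55.2171/60 = 51.920285
  W ⇒ negate
Point 4:
  Latitude: 71 + 27.005/60 = 71.450083
  N ⇒ keep positive
  Lon: 0 + 23.65/60 = 0.394167
  hemisphere W, so the sign is −
Point 5:
  Latitude: 28.007′ = 0.466783°; total 8.466783
  hemisphere S, so the sign is −
  Longitude: 51.9206′ = 0.865343°; total 178.865343
  E ⇒ keep positive
Point 6:
  φ: 8 + 0.715/60 = 8.011917
  N ⇒ keep positive
  λ: 9.226′ = 0.153767°; total 81.153767
  E ⇒ keep positive

1. -56.55817, -118.64950
2. 10.44195, -137.99985
3. -74.69592, -51.92029
4. 71.45008, -0.39417
5. -8.46678, 178.86534
6. 8.01192, 81.15377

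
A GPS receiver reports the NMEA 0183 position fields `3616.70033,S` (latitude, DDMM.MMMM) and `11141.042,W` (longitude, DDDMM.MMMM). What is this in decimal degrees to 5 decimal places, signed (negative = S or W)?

-36.27834, -111.68403

Lat: degrees = first 2 digits = 36, minutes = 16.70033; 36 + 16.70033/60 = 36.278339
hemisphere S, so the sign is −
Lon: split at 3 digits → 111° and 41.042′; 111 + 41.042/60 = 111.684033
W ⇒ negate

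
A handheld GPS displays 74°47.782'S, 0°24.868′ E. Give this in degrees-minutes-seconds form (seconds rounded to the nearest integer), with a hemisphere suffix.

74°47′47″ S, 0°24′52″ E

Latitude: fractional minutes 0.78200 × 60 = 46.92″
Longitude: 24.86800′ → 24′ and 0.86800 × 60 = 52.08″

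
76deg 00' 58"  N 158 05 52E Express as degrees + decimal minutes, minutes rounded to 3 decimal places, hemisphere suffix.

76° 0.967′ N, 158° 5.867′ E

Latitude: seconds/60 = 0.96667; minutes = 0 + 0.96667 = 0.96667
Longitude: 5 + 52/60 = 5.86667′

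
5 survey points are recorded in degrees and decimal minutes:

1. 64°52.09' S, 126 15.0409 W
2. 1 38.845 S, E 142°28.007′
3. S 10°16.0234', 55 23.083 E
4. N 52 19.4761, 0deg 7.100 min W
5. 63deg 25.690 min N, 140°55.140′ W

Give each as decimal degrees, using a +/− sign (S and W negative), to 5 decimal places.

1. -64.86817, -126.25068
2. -1.64742, 142.46678
3. -10.26706, 55.38472
4. 52.32460, -0.11833
5. 63.42817, -140.91900

Point 1:
  Lat: 52.09′ = 0.868167°; total 64.868167
  S → negative
  Longitude: 126 + 15.0409/60 = 126.250682
  W ⇒ negate
Point 2:
  Latitude: 38.845′ = 0.647417°; total 1.647417
  S → negative
  Longitude: 142 + 28.007/60 = 142.466783
  E ⇒ keep positive
Point 3:
  Latitude: 16.0234′ = 0.267057°; total 10.267057
  S → negative
  λ: 23.083′ = 0.384717°; total 55.384717
  E ⇒ keep positive
Point 4:
  φ: 19.4761′ = 0.324602°; total 52.324602
  N ⇒ keep positive
  Lon: 0 + 7.1/60 = 0.118333
  W ⇒ negate
Point 5:
  Lat: 25.69′ = 0.428167°; total 63.428167
  N ⇒ keep positive
  λ: 55.14′ = 0.919000°; total 140.919000
  hemisphere W, so the sign is −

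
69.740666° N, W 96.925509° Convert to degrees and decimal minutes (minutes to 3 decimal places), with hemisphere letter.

69° 44.440′ N, 96° 55.531′ W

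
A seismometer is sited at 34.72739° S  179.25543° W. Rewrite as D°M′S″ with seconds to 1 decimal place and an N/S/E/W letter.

Lat: 0.727390° → 43.64340′; 0.64340 × 60 = 38.604″
Longitude: whole degrees 179; 15.32580′ → 15′ and 19.548″

34°43′38.6″ S, 179°15′19.5″ W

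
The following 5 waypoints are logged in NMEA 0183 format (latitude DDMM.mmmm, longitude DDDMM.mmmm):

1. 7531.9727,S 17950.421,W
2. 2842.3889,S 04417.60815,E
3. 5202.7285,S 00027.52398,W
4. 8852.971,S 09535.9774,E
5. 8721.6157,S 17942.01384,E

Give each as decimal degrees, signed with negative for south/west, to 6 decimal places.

1. -75.532878, -179.840350
2. -28.706482, 44.293469
3. -52.045475, -0.458733
4. -88.882850, 95.599623
5. -87.360262, 179.700231

Point 1:
  φ: degrees = first 2 digits = 75, minutes = 31.9727; 75 + 31.9727/60 = 75.5328783
  hemisphere S, so the sign is −
  λ: split at 3 digits → 179° and 50.421′; 179 + 50.421/60 = 179.8403500
  W ⇒ negate
Point 2:
  φ: split at 2 digits → 28° and 42.3889′; 28 + 42.3889/60 = 28.7064817
  S → negative
  λ: degrees = first 3 digits = 44, minutes = 17.60815; 44 + 17.60815/60 = 44.2934692
  E ⇒ keep positive
Point 3:
  Lat: degrees = first 2 digits = 52, minutes = 2.7285; 52 + 2.7285/60 = 52.0454750
  hemisphere S, so the sign is −
  Longitude: split at 3 digits → 000° and 27.52398′; 0 + 27.52398/60 = 0.4587330
  W → negative
Point 4:
  Lat: degrees = first 2 digits = 88, minutes = 52.971; 88 + 52.971/60 = 88.8828500
  S → negative
  Lon: split at 3 digits → 095° and 35.9774′; 95 + 35.9774/60 = 95.5996233
  E → positive
Point 5:
  φ: degrees = first 2 digits = 87, minutes = 21.6157; 87 + 21.6157/60 = 87.3602617
  S → negative
  λ: degrees = first 3 digits = 179, minutes = 42.01384; 179 + 42.01384/60 = 179.7002307
  E ⇒ keep positive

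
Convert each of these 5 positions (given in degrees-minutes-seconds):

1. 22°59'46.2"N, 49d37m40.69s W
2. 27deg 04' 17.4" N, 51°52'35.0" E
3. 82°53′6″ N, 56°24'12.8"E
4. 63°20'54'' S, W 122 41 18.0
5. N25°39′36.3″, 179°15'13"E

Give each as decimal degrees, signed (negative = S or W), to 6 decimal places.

1. 22.996167, -49.627969
2. 27.071500, 51.876389
3. 82.885000, 56.403556
4. -63.348333, -122.688333
5. 25.660083, 179.253611

Point 1:
  φ: 22° + 59/60 + 46.2/3600 = 22 + 0.983333 + 0.012833 = 22.9961667
  N → positive
  λ: 37′ + 40.69″ = 37.67817′; 49 + 37.67817/60 = 49.6279694
  W → negative
Point 2:
  Lat: 4′ + 17.4″ = 4.29000′; 27 + 4.29000/60 = 27.0715000
  N → positive
  λ: 51 + 52/60 + 35/3600 = 51.8763889
  E → positive
Point 3:
  Lat: 82 + 53/60 + 6/3600 = 82.8850000
  N → positive
  Longitude: 24′ + 12.8″ = 24.21333′; 56 + 24.21333/60 = 56.4035556
  E ⇒ keep positive
Point 4:
  φ: 63 + 20/60 + 54/3600 = 63.3483333
  hemisphere S, so the sign is −
  Longitude: 41′ + 18″ = 41.30000′; 122 + 41.30000/60 = 122.6883333
  W ⇒ negate
Point 5:
  φ: 25 + 39/60 + 36.3/3600 = 25.6600833
  N ⇒ keep positive
  λ: 179 + 15/60 + 13/3600 = 179.2536111
  E → positive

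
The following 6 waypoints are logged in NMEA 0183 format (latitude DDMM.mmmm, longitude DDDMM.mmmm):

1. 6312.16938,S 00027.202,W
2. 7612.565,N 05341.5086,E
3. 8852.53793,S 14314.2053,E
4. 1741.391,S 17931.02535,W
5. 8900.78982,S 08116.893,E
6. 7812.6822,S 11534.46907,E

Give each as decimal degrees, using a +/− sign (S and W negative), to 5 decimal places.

Point 1:
  Latitude: degrees = first 2 digits = 63, minutes = 12.16938; 63 + 12.16938/60 = 63.202823
  S → negative
  λ: split at 3 digits → 000° and 27.202′; 0 + 27.202/60 = 0.453367
  W → negative
Point 2:
  Lat: split at 2 digits → 76° and 12.565′; 76 + 12.565/60 = 76.209417
  N ⇒ keep positive
  Lon: split at 3 digits → 053° and 41.5086′; 53 + 41.5086/60 = 53.691810
  E → positive
Point 3:
  Lat: split at 2 digits → 88° and 52.53793′; 88 + 52.53793/60 = 88.875632
  hemisphere S, so the sign is −
  Longitude: degrees = first 3 digits = 143, minutes = 14.2053; 143 + 14.2053/60 = 143.236755
  E → positive
Point 4:
  φ: degrees = first 2 digits = 17, minutes = 41.391; 17 + 41.391/60 = 17.689850
  S ⇒ negate
  λ: degrees = first 3 digits = 179, minutes = 31.02535; 179 + 31.02535/60 = 179.517089
  hemisphere W, so the sign is −
Point 5:
  φ: degrees = first 2 digits = 89, minutes = 0.78982; 89 + 0.78982/60 = 89.013164
  S → negative
  λ: degrees = first 3 digits = 81, minutes = 16.893; 81 + 16.893/60 = 81.281550
  E → positive
Point 6:
  Lat: split at 2 digits → 78° and 12.6822′; 78 + 12.6822/60 = 78.211370
  S ⇒ negate
  Longitude: degrees = first 3 digits = 115, minutes = 34.46907; 115 + 34.46907/60 = 115.574485
  E → positive

1. -63.20282, -0.45337
2. 76.20942, 53.69181
3. -88.87563, 143.23676
4. -17.68985, -179.51709
5. -89.01316, 81.28155
6. -78.21137, 115.57448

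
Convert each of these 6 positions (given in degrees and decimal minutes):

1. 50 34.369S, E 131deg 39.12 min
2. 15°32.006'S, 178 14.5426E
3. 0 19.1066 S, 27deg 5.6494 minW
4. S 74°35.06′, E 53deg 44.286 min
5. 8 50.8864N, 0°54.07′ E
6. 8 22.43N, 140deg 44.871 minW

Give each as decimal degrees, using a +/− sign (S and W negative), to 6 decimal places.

1. -50.572817, 131.652000
2. -15.533433, 178.242377
3. -0.318443, -27.094157
4. -74.584333, 53.738100
5. 8.848107, 0.901167
6. 8.373833, -140.747850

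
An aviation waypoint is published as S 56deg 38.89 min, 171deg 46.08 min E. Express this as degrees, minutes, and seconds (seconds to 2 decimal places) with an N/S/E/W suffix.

Latitude: fractional minutes 0.89000 × 60 = 53.4000″
λ: fractional minutes 0.08000 × 60 = 4.8000″

56°38′53.40″ S, 171°46′4.80″ E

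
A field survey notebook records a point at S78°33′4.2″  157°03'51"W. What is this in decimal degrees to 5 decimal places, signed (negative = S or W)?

Latitude: 33′ + 4.2″ = 33.07000′; 78 + 33.07000/60 = 78.551167
S ⇒ negate
Longitude: 3′ + 51″ = 3.85000′; 157 + 3.85000/60 = 157.064167
W ⇒ negate

-78.55117, -157.06417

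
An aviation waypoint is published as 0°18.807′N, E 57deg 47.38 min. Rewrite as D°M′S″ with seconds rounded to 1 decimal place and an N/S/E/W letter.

Lat: 18.80700′ → 18′ and 0.80700 × 60 = 48.420″
Lon: fractional minutes 0.38000 × 60 = 22.800″

0°18′48.4″ N, 57°47′22.8″ E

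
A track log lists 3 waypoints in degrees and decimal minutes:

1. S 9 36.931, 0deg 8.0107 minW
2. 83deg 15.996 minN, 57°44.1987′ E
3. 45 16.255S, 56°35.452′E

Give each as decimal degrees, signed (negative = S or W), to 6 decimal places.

Point 1:
  Latitude: 36.931′ = 0.615517°; total 9.6155167
  S → negative
  Longitude: 8.0107′ = 0.133512°; total 0.1335117
  W → negative
Point 2:
  φ: 83 + 15.996/60 = 83.2666000
  N ⇒ keep positive
  λ: 44.1987′ = 0.736645°; total 57.7366450
  E → positive
Point 3:
  Latitude: 16.255′ = 0.270917°; total 45.2709167
  hemisphere S, so the sign is −
  Lon: 35.452′ = 0.590867°; total 56.5908667
  E ⇒ keep positive

1. -9.615517, -0.133512
2. 83.266600, 57.736645
3. -45.270917, 56.590867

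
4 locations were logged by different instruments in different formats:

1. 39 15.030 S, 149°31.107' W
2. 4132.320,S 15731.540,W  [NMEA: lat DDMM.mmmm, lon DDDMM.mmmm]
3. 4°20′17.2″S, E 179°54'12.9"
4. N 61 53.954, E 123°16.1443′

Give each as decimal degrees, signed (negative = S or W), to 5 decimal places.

Point 1:
  Latitude: 15.03′ = 0.250500°; total 39.250500
  S → negative
  λ: 31.107′ = 0.518450°; total 149.518450
  hemisphere W, so the sign is −
Point 2:
  Lat: degrees = first 2 digits = 41, minutes = 32.32; 41 + 32.32/60 = 41.538667
  hemisphere S, so the sign is −
  Longitude: split at 3 digits → 157° and 31.54′; 157 + 31.54/60 = 157.525667
  hemisphere W, so the sign is −
Point 3:
  Lat: 4 + 20/60 + 17.2/3600 = 4.338111
  hemisphere S, so the sign is −
  Lon: 179 + 54/60 + 12.9/3600 = 179.903583
  E ⇒ keep positive
Point 4:
  φ: 53.954′ = 0.899233°; total 61.899233
  N → positive
  Longitude: 123 + 16.1443/60 = 123.269072
  E ⇒ keep positive

1. -39.25050, -149.51845
2. -41.53867, -157.52567
3. -4.33811, 179.90358
4. 61.89923, 123.26907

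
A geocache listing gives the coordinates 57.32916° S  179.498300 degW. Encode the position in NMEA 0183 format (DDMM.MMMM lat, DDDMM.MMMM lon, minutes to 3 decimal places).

Lat: minutes = (57.329160 − 57) × 60 = 19.74960
Lon: 179° + 0.498300 × 60 = 179° 29.89800′

5719.750,S / 17929.898,W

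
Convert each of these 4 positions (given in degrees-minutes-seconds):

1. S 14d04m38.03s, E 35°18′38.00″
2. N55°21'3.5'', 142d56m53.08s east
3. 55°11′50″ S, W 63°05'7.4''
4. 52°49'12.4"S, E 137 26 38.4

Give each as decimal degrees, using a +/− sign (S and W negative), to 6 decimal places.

1. -14.077231, 35.310556
2. 55.350972, 142.948078
3. -55.197222, -63.085389
4. -52.820111, 137.444000

Point 1:
  Latitude: 4′ + 38.03″ = 4.63383′; 14 + 4.63383/60 = 14.0772306
  S → negative
  Longitude: 35° + 18/60 + 38/3600 = 35 + 0.300000 + 0.010556 = 35.3105556
  E ⇒ keep positive
Point 2:
  φ: 55 + 21/60 + 3.5/3600 = 55.3509722
  N → positive
  Longitude: 56′ + 53.08″ = 56.88467′; 142 + 56.88467/60 = 142.9480778
  E ⇒ keep positive
Point 3:
  Latitude: 11′ + 50″ = 11.83333′; 55 + 11.83333/60 = 55.1972222
  S ⇒ negate
  λ: 63 + 5/60 + 7.4/3600 = 63.0853889
  W ⇒ negate
Point 4:
  φ: 49′ + 12.4″ = 49.20667′; 52 + 49.20667/60 = 52.8201111
  S ⇒ negate
  Longitude: 137° + 26/60 + 38.4/3600 = 137 + 0.433333 + 0.010667 = 137.4440000
  E ⇒ keep positive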